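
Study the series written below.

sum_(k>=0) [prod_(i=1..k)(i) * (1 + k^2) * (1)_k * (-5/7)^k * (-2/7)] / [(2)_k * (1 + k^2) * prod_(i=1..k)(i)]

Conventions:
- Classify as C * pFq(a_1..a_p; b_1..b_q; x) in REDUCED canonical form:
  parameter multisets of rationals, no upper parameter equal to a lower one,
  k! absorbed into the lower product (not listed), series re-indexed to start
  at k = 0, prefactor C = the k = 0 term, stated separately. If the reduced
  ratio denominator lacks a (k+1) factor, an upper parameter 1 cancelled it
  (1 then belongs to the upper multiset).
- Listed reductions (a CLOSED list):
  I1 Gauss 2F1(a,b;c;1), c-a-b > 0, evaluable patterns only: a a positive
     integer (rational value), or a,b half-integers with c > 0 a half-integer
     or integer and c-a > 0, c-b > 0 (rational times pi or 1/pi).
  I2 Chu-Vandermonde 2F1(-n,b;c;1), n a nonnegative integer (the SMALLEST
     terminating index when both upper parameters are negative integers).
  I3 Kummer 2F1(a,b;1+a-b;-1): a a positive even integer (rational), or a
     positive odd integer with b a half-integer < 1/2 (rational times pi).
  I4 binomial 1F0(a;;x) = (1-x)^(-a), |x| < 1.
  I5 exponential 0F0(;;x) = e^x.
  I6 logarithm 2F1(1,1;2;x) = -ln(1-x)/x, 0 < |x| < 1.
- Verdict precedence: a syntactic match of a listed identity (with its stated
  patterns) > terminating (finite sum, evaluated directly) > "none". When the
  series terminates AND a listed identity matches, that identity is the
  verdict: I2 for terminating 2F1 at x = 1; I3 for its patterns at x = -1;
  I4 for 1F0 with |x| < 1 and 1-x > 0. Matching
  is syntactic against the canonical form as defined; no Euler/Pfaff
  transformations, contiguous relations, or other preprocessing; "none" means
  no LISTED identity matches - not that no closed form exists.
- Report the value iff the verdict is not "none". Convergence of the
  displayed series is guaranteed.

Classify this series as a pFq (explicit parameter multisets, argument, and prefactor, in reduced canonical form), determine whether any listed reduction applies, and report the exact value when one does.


The tell: with t_0 = -2/7, the running product (C = -2/7) telescopes to a rising factorial.
Consecutive-term ratio: r(k) = (-5/7) * (k+1) (k+1) / [(k+2) (k+1)] - rational; roots negated = parameters, x = (-5/7), C = -2/7.

With C = -2/7: the canonical form is 2F1(1, 1; 2; -5/7). Verdict: this is logarithm (I6) (the logarithm: parameters (1,1;2), x = -5/7). Value: (-2/5) * ln(12/7).


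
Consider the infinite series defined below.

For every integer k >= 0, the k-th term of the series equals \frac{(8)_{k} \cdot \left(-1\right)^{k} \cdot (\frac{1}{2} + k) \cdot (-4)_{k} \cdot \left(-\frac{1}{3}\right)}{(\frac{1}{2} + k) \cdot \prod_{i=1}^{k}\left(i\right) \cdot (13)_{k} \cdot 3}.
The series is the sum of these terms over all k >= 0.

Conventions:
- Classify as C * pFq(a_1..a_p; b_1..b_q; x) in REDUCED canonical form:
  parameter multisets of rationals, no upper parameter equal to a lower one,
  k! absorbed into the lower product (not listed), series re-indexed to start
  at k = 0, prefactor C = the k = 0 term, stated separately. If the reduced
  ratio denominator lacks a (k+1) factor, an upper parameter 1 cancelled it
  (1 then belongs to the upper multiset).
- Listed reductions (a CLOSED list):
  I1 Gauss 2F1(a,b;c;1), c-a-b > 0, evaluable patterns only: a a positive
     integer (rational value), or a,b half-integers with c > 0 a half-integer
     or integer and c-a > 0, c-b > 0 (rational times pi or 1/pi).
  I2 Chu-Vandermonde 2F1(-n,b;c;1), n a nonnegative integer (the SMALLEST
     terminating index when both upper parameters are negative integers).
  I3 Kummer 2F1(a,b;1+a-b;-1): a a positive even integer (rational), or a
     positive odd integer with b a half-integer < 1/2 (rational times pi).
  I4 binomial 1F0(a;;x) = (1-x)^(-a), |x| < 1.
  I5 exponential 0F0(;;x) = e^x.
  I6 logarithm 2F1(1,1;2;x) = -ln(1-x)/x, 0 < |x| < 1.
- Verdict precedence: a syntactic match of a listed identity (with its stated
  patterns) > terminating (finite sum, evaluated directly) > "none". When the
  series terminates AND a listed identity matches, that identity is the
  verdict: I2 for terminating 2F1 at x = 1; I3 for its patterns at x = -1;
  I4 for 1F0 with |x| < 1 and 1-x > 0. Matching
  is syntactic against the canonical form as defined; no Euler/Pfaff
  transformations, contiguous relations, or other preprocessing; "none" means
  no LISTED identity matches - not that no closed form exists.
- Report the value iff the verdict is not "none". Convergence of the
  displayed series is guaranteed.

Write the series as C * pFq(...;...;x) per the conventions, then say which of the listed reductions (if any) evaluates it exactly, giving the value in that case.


The series (x = -1) is 2F1: upper {-4, 8}, lower {13}, prefactor -\frac{1}{9}. Verdict: the Kummer evaluation I3 fires (x = -1; c = 13 equals 1+a-b for upper {-4, 8}: listed pattern). Sum: -\frac{11}{14}.

First insight: x = -1 and the factor k + 1/2 cancels (top and bottom), leaving prefactor -1/9.
Consecutive-term ratio: r(k) = -1 * (k-4) (k+8) / [(k+13) (k+1)] - poly over poly, x = -1 from leading terms; C = -\frac{1}{9} at k = 0.


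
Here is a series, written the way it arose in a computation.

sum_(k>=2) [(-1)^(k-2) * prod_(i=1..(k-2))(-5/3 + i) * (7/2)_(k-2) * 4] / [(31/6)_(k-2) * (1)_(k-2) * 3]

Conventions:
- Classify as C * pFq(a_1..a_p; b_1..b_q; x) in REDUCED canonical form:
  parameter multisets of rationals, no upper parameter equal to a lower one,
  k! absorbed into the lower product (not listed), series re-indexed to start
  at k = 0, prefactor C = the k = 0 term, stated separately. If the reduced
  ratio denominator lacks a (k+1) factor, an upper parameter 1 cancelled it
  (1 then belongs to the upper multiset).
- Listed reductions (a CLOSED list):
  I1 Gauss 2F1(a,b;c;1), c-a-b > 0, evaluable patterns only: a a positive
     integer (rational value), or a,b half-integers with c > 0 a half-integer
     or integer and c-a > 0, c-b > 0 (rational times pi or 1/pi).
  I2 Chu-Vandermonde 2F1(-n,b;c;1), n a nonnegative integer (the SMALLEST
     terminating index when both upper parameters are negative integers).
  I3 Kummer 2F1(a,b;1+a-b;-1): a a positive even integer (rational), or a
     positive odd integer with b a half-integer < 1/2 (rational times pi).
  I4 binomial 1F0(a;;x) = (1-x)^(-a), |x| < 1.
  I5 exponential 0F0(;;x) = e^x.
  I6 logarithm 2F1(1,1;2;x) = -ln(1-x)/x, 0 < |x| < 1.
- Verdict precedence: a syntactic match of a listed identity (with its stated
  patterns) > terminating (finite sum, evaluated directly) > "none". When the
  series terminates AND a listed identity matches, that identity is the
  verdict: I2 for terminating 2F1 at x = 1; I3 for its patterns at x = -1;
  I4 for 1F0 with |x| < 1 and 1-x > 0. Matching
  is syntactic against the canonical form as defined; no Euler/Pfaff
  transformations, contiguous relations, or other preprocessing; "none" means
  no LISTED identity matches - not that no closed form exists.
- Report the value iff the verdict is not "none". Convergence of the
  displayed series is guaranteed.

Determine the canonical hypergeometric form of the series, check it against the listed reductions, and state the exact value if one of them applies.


Key observation: with t_0 = 4/3, the constant factors (prefactor 4/3) combine into one prefactor.
Term ratio: r(k) = (-1) * (k-2/3) (k+7/2) / [(k+31/6) (k+1)] - rational in k. x = (-1); t_0 = 4/3; negate the roots.

Reduced: x = -1, 2F1, upper = {-2/3, 7/2}, lower = {31/6}, C = 4/3. Verdict: none (x = -1): each listed identity misses the multisets {-2/3, 7/2} ; {31/6}.


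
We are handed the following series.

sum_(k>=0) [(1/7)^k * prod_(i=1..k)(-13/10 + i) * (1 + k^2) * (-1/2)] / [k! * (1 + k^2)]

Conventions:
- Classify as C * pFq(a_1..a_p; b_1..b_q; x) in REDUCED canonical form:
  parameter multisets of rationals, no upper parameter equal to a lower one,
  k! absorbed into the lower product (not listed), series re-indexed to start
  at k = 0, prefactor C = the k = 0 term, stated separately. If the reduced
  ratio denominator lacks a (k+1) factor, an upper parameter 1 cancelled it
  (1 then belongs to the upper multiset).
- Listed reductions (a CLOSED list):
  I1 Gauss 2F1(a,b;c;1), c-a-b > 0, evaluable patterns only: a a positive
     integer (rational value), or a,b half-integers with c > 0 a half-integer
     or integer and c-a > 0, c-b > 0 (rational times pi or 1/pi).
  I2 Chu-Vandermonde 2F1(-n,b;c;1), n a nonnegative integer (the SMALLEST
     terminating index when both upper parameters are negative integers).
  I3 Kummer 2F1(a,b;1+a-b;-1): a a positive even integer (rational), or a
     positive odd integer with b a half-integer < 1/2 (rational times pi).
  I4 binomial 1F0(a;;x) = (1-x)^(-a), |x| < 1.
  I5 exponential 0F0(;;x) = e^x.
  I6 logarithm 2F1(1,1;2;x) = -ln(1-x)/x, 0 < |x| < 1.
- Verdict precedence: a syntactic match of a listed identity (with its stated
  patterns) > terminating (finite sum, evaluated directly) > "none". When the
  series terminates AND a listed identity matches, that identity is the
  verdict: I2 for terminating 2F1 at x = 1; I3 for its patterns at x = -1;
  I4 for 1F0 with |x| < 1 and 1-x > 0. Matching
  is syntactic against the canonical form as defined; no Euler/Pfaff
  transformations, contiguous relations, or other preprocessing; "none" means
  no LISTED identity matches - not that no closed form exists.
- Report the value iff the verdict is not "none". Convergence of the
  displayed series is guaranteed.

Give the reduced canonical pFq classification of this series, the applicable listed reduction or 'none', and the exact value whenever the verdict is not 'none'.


Structural cue: with t_0 = -1/2, the running product (C = -1/2) telescopes to a rising factorial.
Step ratio: r(k) = (1/7) * (k-3/10) / [(k+1)] - rational in k. x = (1/7); t_0 = -1/2; negate the roots.

Reduced: x = 1/7, 1F0, upper = {-3/10}, lower = {-}, C = -1/2. Verdict: binomial (I4) fires (the 1F0 binomial series: exponent 3/10, x = 1/7). Hence: (-1/2) * (6/7)^(3/10).


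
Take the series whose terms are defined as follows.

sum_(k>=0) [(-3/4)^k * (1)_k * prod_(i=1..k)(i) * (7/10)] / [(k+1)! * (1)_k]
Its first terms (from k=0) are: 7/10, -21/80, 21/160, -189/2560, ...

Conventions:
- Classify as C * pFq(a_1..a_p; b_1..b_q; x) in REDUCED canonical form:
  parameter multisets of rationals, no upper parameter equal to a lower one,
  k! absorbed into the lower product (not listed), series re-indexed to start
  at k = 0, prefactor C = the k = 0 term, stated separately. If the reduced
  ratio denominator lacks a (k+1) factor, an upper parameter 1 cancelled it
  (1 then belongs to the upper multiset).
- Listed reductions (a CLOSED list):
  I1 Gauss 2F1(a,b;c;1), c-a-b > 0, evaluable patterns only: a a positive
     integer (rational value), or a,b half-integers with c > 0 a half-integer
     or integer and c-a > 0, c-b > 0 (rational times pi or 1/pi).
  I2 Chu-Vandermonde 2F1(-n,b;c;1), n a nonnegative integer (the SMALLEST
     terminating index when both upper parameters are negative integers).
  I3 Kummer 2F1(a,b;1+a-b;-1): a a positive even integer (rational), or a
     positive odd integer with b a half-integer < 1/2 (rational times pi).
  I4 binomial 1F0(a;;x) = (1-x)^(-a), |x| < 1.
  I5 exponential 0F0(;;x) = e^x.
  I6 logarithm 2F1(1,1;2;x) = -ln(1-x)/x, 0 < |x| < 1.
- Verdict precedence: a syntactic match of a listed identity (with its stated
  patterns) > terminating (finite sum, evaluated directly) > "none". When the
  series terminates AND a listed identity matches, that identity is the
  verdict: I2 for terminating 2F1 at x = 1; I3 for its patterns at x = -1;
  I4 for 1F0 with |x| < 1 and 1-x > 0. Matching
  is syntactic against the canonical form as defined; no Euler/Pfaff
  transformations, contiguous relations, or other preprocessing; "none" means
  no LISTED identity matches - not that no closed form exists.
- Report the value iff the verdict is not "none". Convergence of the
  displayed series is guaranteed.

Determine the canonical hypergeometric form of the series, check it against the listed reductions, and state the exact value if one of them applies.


Canonical form: C = 7/10 times 2F1 with upper {1, 1}, lower {2}, x = -3/4. Verdict: the logarithmic series (I6) matches (the logarithm: parameters (1,1;2), x = -3/4). Value: (14/15) * ln(7/4).

First insight: t_0 being 7/10, the denominator's factorial ratio (C = 7/10, x = -3/4) is a lower Pochhammer.
Ratio: r(k) = (-3/4) * (k+1) (k+1) / [(k+2) (k+1)] - rational in k, leading ratio (-3/4); with t_0 = 7/10, classification follows.


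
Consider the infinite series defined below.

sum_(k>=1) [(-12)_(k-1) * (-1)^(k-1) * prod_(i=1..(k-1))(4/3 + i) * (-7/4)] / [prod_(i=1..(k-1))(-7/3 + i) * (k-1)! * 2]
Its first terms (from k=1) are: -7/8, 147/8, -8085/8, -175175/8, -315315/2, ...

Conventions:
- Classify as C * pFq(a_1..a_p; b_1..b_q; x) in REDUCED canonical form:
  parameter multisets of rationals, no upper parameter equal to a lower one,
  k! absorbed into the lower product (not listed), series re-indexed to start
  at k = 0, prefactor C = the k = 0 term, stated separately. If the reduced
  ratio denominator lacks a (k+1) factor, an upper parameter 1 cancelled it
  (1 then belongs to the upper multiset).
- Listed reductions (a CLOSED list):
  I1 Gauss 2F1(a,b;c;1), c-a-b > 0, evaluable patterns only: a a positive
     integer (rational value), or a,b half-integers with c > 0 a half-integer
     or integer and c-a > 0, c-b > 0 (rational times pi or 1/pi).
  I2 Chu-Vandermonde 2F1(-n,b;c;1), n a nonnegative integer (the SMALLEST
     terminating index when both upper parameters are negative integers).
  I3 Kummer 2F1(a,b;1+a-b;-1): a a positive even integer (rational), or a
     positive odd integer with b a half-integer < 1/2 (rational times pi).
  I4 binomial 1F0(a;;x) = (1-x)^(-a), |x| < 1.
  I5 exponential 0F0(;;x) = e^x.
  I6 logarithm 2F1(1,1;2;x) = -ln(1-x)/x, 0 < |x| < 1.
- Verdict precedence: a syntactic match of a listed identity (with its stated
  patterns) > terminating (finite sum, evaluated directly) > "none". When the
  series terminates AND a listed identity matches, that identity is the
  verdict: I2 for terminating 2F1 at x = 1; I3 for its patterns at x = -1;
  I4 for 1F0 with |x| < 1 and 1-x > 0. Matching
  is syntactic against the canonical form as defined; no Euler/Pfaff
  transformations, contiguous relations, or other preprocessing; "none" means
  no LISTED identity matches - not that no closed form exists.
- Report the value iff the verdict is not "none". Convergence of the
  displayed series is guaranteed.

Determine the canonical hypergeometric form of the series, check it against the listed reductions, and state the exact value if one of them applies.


Reduced: x = -1, 2F1, upper = {-12, 7/3}, lower = {-4/3}, C = -7/8. Verdict: terminating - no listed pattern fits, but -12 in the upper list cuts the series at k = 12; direct evaluation. Sum: -201927011265/22678.

Key observation: with t_0 = -7/8, the lower running product (C = -7/8, x = -1) is a rising factorial.
Ratio: r(k) = (-1) * (k-12) (k+7/3) / [(k-4/3) (k+1)] - rational; roots negated = parameters, x = (-1), C = -7/8.


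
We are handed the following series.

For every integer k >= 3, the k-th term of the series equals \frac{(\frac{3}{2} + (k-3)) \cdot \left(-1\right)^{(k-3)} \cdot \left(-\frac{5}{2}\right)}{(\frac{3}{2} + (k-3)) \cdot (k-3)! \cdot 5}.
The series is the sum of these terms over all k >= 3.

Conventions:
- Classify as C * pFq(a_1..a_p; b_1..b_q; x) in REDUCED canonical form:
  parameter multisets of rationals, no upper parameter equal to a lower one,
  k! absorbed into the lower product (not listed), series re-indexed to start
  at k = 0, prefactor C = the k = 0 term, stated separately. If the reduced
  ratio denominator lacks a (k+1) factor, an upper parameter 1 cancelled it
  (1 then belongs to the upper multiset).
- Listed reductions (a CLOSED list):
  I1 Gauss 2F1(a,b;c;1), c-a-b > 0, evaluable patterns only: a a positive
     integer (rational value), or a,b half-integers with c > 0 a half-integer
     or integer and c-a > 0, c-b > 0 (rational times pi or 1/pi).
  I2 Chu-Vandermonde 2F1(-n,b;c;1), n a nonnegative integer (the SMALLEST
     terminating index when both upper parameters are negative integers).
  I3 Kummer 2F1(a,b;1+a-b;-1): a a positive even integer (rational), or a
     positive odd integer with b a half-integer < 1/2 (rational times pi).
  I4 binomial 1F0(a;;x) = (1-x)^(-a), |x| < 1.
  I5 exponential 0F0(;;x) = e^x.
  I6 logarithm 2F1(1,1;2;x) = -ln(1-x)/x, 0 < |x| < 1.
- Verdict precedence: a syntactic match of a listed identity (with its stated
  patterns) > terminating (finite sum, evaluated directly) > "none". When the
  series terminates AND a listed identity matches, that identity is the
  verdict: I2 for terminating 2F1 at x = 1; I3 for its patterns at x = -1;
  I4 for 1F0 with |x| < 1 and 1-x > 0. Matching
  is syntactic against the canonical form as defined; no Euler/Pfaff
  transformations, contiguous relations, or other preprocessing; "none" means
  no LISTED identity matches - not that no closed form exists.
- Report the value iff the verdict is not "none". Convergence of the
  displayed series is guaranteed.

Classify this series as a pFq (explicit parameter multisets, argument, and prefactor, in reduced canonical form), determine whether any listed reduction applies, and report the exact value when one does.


Classification (C = -\frac{1}{2}): 0F0 with upper {-}, lower {-}, argument x = -1. Verdict at x = -1: the I5 exponential reduction matches (the 0F0 exponential series at x = -1). Value: \left(-\frac{1}{2}\right) \cdot e^{-1}.

Structural cue: from the first term -\frac{1}{2}: k + 3/2 divides numerator and denominator alike; prefactor -1/2 after cancelling.
Consecutive-term ratio: r(k) = -1 * 1 / [(k+1)] - rational; roots negated = parameters, x = -1, C = -\frac{1}{2}.


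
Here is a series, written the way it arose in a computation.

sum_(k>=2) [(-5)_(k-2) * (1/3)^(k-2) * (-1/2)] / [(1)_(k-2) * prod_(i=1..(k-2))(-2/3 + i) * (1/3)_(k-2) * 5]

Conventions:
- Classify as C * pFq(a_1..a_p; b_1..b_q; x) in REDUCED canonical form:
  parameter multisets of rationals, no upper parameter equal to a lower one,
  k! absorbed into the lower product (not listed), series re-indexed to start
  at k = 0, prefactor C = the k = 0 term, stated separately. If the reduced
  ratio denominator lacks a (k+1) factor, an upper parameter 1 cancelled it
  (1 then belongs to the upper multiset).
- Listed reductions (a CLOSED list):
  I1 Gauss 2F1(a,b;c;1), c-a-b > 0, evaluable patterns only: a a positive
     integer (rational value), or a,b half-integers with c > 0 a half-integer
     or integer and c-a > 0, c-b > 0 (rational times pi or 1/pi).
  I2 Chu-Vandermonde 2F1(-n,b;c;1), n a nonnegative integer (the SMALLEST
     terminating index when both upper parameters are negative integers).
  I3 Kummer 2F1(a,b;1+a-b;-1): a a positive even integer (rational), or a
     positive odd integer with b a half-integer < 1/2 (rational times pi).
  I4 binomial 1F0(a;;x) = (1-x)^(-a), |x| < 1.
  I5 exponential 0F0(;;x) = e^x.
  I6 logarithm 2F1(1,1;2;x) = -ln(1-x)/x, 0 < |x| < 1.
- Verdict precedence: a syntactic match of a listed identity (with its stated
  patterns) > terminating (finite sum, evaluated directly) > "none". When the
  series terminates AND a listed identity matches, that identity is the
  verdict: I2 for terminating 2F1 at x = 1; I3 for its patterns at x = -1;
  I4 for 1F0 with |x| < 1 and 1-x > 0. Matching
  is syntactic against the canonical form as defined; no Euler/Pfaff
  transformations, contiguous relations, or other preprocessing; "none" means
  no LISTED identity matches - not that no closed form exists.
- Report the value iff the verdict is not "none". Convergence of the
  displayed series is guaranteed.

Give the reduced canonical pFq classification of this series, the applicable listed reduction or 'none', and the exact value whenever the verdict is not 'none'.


Prefactor -1/10, argument 1/3: 1F2 with upper {-5} over lower {1/3, 1/3}. Verdict: terminating - no listed pattern fits, but -5 in the upper list cuts the series at k = 5; direct evaluation. Hence: 8247157/9464000.

Structural cue: from the first term -1/10: the constant factors (C = -1/10, x = 1/3) combine into one prefactor.
Ratio: r(k) = (1/3) * (k-5) / [(k+1/3) (k+1/3) (k+1)] ; factor over Q: parameters, x = (1/3), and C = -1/10.


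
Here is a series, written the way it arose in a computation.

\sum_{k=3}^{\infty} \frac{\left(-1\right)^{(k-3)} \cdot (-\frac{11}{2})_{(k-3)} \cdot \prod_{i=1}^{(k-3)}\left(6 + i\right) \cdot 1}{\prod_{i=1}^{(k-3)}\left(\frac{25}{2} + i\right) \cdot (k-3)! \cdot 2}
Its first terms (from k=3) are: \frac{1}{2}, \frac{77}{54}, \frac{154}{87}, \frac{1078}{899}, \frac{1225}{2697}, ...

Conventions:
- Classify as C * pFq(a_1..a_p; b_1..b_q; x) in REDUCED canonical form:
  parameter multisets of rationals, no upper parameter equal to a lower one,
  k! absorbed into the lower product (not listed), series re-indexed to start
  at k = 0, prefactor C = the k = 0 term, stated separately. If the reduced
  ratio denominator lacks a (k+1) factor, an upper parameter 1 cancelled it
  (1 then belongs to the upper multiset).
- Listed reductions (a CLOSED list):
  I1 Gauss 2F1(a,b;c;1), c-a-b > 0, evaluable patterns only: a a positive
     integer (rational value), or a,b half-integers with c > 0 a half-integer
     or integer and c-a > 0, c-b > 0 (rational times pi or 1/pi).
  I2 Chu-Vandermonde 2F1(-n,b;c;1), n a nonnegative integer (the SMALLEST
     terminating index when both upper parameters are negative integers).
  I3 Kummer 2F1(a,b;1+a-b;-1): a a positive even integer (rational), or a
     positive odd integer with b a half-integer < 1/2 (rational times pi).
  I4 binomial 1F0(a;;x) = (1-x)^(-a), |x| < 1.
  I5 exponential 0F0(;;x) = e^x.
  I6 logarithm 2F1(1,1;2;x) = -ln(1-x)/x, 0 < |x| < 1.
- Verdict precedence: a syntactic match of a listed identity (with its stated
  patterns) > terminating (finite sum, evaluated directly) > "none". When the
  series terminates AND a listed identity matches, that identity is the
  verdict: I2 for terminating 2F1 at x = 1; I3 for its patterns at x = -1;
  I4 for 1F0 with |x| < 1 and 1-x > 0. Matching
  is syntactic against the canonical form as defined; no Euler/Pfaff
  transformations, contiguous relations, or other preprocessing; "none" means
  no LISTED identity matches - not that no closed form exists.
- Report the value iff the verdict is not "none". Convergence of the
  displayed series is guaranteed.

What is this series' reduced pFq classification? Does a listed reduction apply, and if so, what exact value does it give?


Prefactor \frac{1}{2}, argument -1: 2F1 with upper {-\frac{11}{2}, 7} over lower {\frac{27}{2}}. Verdict at x = -1: Kummer's theorem (I3) matches (x = -1; c = \frac{27}{2} equals 1+a-b for upper {-\frac{11}{2}, 7}: listed pattern). Sum: \frac{929553625}{536870912} \cdot \pi.

The tell: from the first term \frac{1}{2}: the constant factors (C = 1/2, x = -1) combine into one prefactor.
Adjacent-term ratio: r(k) = -1 * (k-\frac{11}{2}) (k+7) / [(k+\frac{27}{2}) (k+1)] - rational; roots negated = parameters, x = -1, C = \frac{1}{2}.


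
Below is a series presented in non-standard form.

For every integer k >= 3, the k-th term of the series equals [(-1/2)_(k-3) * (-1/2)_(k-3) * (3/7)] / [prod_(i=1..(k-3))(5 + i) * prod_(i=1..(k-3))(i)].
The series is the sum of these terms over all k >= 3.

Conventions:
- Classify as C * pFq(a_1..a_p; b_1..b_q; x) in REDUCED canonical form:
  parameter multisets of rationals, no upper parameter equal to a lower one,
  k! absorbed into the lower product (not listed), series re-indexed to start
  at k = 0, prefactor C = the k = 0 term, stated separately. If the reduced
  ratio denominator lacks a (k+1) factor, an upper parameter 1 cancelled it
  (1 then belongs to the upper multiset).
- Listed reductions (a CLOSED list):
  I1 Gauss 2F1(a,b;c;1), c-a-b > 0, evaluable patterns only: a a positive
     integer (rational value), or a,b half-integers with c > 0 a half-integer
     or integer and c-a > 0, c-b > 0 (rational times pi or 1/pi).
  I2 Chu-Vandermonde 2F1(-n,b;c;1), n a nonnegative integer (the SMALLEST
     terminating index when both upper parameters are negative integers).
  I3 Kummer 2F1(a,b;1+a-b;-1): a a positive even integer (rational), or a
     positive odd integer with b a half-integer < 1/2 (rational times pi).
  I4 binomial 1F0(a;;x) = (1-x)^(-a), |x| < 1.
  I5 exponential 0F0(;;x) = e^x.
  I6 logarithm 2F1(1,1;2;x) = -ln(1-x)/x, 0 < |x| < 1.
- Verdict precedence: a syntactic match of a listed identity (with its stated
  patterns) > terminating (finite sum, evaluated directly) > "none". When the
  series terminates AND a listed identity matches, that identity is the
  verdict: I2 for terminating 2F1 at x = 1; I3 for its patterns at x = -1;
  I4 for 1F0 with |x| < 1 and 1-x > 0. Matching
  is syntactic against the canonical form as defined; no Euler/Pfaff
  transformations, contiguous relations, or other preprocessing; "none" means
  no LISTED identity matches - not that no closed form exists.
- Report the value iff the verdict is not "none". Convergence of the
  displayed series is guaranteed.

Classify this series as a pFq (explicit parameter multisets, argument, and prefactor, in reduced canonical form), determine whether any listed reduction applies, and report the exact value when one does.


With C = 3/7: the canonical form is 2F1(-1/2, -1/2; 6; 1). Verdict: this is Gauss's theorem I1 (half-integer case) (x = 1; upper {-1/2, -1/2} half-integers, c = 6 in the evaluable pattern). Hence: (524288/373527) / pi.

Structural cue: t_0 being 3/7, the product of the first k integers (C = 3/7, x = 1) is k!.
Ratio: r(k) = 1 * (k-1/2) (k-1/2) / [(k+6) (k+1)] ; factor over Q: parameters, x = 1, and C = 3/7.


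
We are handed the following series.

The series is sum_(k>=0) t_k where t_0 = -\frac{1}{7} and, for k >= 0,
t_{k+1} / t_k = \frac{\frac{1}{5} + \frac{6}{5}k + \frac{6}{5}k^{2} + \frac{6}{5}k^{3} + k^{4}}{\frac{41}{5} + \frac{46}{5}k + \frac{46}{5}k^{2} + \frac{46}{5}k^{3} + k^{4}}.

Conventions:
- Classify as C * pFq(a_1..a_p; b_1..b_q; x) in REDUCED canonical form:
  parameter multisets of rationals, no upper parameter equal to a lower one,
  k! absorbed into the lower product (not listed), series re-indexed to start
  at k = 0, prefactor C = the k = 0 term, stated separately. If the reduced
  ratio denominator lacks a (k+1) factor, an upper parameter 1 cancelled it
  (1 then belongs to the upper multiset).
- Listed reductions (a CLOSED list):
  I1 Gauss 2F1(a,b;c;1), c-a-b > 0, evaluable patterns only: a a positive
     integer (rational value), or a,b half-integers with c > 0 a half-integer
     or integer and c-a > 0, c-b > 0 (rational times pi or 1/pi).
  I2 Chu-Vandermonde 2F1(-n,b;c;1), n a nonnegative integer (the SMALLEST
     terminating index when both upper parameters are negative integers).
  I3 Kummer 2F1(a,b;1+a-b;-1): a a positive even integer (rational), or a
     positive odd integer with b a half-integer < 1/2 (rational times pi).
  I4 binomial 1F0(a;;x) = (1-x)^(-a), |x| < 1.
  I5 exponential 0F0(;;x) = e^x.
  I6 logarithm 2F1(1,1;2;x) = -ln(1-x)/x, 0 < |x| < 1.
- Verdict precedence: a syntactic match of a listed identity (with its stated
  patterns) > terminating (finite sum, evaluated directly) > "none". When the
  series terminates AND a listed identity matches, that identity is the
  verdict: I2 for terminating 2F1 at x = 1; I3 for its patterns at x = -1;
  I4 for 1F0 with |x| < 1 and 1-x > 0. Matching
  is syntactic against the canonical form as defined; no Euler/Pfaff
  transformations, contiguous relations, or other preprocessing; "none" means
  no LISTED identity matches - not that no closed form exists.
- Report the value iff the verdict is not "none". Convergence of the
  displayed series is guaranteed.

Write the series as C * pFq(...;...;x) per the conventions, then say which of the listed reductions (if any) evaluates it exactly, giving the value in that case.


First insight: from the first term -\frac{1}{7}: roots of the ratio polynomials (C = -1/7, x = 1) are the negated parameters.
Ratio: r(k) = 1 * (k+\frac{1}{5}) (k+1) / [(k+\frac{41}{5}) (k+1)] - rational in k, leading ratio 1; with t_0 = -\frac{1}{7}, classification follows.

This is -\frac{1}{7} * 2F1(\frac{1}{5}, 1; \frac{41}{5}; 1) in reduced canonical form. Verdict: Gauss's theorem (I1) fires (x = 1: the Gamma ratio telescopes since c-a-b = 7 > 0 and a = 1 in Z>0). Exact value: -\frac{36}{245}.


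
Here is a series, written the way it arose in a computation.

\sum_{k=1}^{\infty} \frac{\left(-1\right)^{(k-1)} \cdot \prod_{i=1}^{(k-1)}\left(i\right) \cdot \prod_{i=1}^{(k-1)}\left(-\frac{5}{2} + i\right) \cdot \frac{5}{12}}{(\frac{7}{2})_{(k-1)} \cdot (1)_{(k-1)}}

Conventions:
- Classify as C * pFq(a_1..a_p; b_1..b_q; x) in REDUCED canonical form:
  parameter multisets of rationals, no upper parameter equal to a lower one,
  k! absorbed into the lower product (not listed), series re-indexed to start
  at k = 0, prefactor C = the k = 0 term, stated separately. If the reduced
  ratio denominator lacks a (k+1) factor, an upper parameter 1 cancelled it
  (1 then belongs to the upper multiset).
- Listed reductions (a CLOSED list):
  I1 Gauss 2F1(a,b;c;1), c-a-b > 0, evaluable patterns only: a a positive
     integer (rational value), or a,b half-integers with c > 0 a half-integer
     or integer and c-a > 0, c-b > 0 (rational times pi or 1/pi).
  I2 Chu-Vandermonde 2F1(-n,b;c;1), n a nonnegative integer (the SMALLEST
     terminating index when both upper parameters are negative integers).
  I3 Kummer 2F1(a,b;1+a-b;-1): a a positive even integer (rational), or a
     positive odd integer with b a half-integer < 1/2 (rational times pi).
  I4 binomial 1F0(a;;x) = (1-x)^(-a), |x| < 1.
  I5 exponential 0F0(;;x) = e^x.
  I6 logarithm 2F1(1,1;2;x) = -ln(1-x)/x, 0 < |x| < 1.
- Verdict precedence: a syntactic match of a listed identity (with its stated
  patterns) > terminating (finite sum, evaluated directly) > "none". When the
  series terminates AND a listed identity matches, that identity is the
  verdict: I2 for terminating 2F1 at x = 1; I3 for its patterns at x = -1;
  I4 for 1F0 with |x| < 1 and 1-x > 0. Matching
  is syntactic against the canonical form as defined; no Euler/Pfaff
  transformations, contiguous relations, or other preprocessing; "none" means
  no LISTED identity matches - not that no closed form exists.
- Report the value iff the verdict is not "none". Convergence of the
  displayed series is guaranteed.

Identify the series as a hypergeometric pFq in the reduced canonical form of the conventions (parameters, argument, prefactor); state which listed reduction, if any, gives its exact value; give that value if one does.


With C = \frac{5}{12}: the canonical form is 2F1(-\frac{3}{2}, 1; \frac{7}{2}; -1). Verdict: Kummer (I3) matches (x = -1; c = \frac{7}{2} equals 1+a-b for upper {-\frac{3}{2}, 1}: listed pattern). Sum: \frac{25}{128} \cdot \pi.

The tell: from the first term \frac{5}{12}: the running product (C = 5/12, x = -1) telescopes to a rising factorial.
Adjacent-term ratio: r(k) = -1 * (k-\frac{3}{2}) (k+1) / [(k+\frac{7}{2}) (k+1)] - rational in k, leading ratio -1; with t_0 = \frac{5}{12}, classification follows.


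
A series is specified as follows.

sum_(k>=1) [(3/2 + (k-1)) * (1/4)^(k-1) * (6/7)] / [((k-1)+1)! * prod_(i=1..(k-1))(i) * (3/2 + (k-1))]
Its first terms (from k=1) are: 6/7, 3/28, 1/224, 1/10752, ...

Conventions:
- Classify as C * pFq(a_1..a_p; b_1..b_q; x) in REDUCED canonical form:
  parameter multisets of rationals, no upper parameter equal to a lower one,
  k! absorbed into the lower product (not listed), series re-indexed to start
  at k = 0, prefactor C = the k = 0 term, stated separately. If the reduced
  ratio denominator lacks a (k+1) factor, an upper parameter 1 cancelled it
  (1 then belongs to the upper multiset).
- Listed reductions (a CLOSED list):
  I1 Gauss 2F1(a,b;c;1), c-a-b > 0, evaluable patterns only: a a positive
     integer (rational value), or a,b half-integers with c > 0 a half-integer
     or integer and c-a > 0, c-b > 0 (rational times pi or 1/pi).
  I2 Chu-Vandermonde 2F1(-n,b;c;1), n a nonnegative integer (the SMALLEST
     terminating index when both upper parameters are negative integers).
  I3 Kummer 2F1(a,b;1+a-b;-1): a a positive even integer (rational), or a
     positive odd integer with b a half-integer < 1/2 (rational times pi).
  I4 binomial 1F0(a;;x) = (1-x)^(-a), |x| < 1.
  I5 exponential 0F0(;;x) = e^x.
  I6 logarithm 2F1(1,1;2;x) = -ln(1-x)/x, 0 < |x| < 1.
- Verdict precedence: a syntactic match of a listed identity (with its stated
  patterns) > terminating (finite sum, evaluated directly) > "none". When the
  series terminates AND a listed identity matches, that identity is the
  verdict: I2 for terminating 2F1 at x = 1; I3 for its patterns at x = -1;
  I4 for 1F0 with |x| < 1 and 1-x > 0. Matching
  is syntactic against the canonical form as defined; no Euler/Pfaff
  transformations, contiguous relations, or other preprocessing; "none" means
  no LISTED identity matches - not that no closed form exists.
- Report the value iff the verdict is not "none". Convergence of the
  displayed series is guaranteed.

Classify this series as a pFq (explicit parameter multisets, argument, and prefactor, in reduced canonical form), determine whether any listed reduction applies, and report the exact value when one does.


x = 1/4 here; the reduced form reads 0F1, upper {-}, lower {2}, C = 6/7. Verdict: none - this 0F1 at x = 1/4 matches no listed pattern, and upper {-} holds no stopper.

First insight: from the first term 6/7: the denominator's factorial ratio (prefactor 6/7) is a lower Pochhammer.
Adjacent-term ratio: r(k) = (1/4) * 1 / [(k+2) (k+1)] - rational in k, leading ratio (1/4); with t_0 = 6/7, classification follows.


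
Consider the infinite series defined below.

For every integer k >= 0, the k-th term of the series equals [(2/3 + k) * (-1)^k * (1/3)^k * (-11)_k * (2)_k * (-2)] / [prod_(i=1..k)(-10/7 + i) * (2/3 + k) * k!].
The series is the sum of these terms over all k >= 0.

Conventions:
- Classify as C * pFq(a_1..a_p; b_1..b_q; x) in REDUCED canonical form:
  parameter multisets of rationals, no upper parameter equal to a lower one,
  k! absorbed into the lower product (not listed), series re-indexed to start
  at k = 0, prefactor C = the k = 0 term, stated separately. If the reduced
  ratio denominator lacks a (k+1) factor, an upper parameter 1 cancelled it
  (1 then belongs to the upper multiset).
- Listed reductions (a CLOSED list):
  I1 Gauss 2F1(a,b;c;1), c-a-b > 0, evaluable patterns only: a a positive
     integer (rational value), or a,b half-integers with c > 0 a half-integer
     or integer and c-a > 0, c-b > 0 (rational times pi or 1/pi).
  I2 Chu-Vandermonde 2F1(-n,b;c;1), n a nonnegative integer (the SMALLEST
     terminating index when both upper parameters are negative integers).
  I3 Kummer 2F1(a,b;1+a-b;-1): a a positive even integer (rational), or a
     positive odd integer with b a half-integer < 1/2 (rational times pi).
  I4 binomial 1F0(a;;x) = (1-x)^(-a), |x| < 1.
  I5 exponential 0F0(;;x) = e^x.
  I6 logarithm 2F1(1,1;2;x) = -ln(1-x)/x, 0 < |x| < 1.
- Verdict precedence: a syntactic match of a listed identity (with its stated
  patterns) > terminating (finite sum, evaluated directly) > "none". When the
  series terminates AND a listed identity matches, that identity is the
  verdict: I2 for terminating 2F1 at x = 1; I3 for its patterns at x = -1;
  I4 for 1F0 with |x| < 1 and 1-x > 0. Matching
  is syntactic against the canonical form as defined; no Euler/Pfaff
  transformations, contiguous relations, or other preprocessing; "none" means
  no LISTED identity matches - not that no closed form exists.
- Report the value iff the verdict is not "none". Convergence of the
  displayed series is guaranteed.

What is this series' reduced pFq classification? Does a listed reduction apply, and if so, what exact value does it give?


This is -2 * 2F1(-11, 2; -3/7; -1/3) in reduced canonical form. Verdict: terminating - upper parameter -11 makes this a finite sum (last index 11), evaluated exactly. Sum: 71534227595473/20898405567.

Key step: t_0 being -2, the (-1)^k factor (C = -2, x = -1/3) folds into the argument's sign.
Ratio: r(k) = (-1/3) * (k-11) (k+2) / [(k-3/7) (k+1)] - rational; roots negated = parameters, x = (-1/3), C = -2.


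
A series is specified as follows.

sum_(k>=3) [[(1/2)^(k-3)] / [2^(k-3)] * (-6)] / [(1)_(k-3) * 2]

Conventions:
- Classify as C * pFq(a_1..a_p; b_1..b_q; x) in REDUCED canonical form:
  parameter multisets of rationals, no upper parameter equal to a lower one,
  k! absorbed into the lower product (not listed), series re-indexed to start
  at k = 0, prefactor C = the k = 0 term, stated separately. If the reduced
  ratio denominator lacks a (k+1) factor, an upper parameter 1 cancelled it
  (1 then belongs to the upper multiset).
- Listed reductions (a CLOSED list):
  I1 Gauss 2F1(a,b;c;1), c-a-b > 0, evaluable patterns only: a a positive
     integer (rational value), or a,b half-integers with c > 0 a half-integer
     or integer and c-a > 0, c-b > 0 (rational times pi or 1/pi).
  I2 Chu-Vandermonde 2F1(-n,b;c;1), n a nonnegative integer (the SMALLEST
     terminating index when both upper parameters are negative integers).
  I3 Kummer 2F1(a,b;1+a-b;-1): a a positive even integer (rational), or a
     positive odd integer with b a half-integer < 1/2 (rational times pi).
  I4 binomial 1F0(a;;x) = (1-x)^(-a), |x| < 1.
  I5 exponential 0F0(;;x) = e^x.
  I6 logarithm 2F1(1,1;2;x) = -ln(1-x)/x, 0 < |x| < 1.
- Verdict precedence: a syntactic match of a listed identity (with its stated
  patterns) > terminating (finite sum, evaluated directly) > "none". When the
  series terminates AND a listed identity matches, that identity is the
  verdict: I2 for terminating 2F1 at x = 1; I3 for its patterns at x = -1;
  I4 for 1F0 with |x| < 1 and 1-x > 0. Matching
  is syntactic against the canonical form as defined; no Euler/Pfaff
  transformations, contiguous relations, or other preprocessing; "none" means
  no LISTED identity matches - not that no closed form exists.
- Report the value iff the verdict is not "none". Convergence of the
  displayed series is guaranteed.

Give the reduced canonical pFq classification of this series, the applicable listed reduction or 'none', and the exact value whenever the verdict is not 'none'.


Reduced: x = 1/4, 0F0, upper = {-}, lower = {-}, C = -3. Verdict: exponential (I5) applies (the 0F0 exponential series at x = 1/4). Sum: (-3) * e^(1/4).

The tell: t_0 = -3 here, and the constant factors (C = -3, x = 1/4) combine into one prefactor.
Adjacent-term ratio: r(k) = (1/4) * 1 / [(k+1)] - poly over poly, x = (1/4) from leading terms; C = -3 at k = 0.


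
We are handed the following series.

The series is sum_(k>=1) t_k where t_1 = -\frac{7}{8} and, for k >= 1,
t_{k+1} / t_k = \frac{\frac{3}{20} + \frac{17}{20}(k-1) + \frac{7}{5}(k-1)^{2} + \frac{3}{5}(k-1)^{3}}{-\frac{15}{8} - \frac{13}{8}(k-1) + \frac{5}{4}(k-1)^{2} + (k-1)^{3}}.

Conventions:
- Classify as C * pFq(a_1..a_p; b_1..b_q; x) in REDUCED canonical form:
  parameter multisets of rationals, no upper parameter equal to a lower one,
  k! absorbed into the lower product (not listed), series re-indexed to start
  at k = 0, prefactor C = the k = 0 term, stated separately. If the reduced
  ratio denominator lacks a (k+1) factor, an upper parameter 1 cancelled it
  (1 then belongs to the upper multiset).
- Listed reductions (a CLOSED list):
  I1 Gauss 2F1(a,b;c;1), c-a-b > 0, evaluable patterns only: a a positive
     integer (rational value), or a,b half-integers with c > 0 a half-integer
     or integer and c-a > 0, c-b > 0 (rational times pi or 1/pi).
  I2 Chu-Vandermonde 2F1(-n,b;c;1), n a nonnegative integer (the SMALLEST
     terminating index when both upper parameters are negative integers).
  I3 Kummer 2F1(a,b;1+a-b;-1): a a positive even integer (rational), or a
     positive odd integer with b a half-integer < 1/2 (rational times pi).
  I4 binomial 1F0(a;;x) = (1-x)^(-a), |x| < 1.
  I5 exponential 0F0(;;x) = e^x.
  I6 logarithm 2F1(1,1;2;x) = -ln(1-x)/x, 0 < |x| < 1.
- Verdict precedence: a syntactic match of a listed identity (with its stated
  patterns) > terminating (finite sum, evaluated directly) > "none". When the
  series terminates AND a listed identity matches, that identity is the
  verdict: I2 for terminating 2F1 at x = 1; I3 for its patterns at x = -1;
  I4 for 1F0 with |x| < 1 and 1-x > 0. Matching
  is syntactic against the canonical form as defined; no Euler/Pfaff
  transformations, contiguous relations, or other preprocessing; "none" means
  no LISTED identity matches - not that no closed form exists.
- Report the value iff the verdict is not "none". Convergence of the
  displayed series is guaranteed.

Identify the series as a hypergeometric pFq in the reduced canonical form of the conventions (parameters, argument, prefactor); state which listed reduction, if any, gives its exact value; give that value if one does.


x = \frac{3}{5} here; the reduced form reads 2F1, upper {\frac{1}{3}, \frac{1}{2}}, lower {-\frac{5}{4}}, C = -\frac{7}{8}. Verdict: none - at argument \frac{3}{5} the multisets {\frac{1}{3}, \frac{1}{2}} ; {-\frac{5}{4}} match no listed identity.

Structural cue: x = \frac{3}{5} and roots of the ratio polynomials (prefactor -7/8) are the negated parameters.
Adjacent-term ratio: r(k) = \frac{3}{5} * (k+\frac{1}{3}) (k+\frac{1}{2}) / [(k-\frac{5}{4}) (k+1)] - poly over poly, x = \frac{3}{5} from leading terms; C = -\frac{7}{8} at k = 0.
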